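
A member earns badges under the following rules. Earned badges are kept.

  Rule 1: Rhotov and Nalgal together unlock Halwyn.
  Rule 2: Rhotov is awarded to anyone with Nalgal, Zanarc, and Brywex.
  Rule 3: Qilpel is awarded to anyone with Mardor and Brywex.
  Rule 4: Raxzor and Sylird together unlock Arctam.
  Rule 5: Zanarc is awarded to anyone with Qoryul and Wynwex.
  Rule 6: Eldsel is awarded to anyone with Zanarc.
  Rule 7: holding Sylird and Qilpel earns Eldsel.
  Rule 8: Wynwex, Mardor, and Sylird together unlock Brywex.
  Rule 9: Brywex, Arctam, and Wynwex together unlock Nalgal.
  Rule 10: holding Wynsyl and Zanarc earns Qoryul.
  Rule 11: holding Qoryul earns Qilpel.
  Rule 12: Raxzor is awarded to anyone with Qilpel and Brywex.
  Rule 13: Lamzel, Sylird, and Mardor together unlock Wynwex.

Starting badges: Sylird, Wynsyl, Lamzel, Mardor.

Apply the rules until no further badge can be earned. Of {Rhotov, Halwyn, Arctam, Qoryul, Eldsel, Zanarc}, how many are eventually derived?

With Lamzel, Sylird, and Mardor, Wynwex is earned (Rule 13).
With Wynwex, Mardor, and Sylird, Brywex is earned (Rule 8).
With Mardor and Brywex, Qilpel is earned (Rule 3).
With Sylird and Qilpel, Eldsel is earned (Rule 7).
With Qilpel and Brywex, Raxzor is earned (Rule 12).
With Raxzor and Sylird, Arctam is earned (Rule 4).
Rhotov would need Nalgal, Zanarc, and Brywex (Rule 2), but Zanarc is never earned.
Halwyn would need Rhotov and Nalgal (Rule 1), but Rhotov is never earned.
Arctam: reached.
Qoryul would need Wynsyl and Zanarc (Rule 10), but Zanarc is never earned.
Eldsel: reached.
Zanarc would need Qoryul and Wynwex (Rule 5), but Qoryul is never earned.
Reached: Arctam and Eldsel — 2 of the 6.

2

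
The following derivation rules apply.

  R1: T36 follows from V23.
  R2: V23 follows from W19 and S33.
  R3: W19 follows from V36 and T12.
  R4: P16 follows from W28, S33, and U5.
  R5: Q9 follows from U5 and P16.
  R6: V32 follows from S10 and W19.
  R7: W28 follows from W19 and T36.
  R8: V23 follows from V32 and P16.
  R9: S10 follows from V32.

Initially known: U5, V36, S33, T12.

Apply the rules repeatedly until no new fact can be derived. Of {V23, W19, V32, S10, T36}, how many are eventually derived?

3

From V36 and T12, R3 gives W19.
From W19 and S33, R2 gives V23.
V23 holds, so T36 follows (R1).
V23: reached.
W19: reached.
V32 would need S10 and W19 (R6), but S10 is never established.
S10 would need V32 (R9), but V32 is never established.
T36: reached.
Reached: V23, W19, and T36 — 3 of the 5.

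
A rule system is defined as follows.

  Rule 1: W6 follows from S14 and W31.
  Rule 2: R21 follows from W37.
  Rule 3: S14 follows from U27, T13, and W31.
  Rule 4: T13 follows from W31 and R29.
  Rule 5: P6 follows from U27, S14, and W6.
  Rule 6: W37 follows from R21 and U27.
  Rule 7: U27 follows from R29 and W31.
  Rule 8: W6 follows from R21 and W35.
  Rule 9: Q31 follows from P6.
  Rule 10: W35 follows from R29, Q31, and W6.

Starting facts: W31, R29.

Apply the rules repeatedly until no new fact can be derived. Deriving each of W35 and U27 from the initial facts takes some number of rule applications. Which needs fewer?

U27: From R29 and W31, Rule 7 gives U27. [1 rule application]
W35: From W31 and R29, Rule 4 gives T13. From R29 and W31, Rule 7 gives U27. From U27, T13, and W31, Rule 3 gives S14. From S14 and W31, Rule 1 gives W6. U27, S14, and W6 hold, so P6 follows (Rule 5). From P6, Rule 9 gives Q31. From R29, Q31, and W6, Rule 10 gives W35. [7 rule applications]
U27 needs fewer.

U27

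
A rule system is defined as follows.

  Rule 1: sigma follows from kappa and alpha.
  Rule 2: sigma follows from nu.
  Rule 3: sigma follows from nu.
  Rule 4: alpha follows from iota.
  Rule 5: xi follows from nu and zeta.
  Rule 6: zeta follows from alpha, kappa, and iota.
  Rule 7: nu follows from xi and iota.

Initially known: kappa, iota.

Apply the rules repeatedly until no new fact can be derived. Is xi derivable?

xi would need nu and zeta (Rule 5), but nu is never established.

No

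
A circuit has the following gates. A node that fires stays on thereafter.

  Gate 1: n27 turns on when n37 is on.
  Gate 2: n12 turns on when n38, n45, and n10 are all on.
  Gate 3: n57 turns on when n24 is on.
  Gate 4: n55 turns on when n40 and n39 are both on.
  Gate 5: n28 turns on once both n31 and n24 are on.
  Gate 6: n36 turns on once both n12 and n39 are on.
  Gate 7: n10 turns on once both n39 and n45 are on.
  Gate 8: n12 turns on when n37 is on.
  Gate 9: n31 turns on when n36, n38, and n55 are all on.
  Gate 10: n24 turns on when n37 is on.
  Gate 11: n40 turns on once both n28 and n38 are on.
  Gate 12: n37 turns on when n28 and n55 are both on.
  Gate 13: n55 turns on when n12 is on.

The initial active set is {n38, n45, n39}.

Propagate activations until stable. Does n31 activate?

n39 and n45 are on, so n10 turns on (Gate 7).
n38, n45, and n10 are on, so n12 turns on (Gate 2).
n12 and n39 are on, so n36 turns on (Gate 6).
Gate 13: n12 on → n55 on.
Gate 9: n36, n38, and n55 on → n31 on.

Yes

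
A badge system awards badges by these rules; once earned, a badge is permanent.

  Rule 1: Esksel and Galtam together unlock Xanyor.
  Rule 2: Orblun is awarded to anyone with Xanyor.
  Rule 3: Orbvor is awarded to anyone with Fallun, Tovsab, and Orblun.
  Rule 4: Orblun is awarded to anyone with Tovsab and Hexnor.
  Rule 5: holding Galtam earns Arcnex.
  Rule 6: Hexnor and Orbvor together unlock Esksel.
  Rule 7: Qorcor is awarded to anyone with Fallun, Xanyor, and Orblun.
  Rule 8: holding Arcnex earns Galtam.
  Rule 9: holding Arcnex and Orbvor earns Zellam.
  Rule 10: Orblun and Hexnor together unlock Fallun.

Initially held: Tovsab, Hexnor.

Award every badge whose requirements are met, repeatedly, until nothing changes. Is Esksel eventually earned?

With Tovsab and Hexnor, Orblun is earned (Rule 4).
With Orblun and Hexnor, Fallun is earned (Rule 10).
With Fallun, Tovsab, and Orblun, Orbvor is earned (Rule 3).
With Hexnor and Orbvor, Esksel is earned (Rule 6).

Yes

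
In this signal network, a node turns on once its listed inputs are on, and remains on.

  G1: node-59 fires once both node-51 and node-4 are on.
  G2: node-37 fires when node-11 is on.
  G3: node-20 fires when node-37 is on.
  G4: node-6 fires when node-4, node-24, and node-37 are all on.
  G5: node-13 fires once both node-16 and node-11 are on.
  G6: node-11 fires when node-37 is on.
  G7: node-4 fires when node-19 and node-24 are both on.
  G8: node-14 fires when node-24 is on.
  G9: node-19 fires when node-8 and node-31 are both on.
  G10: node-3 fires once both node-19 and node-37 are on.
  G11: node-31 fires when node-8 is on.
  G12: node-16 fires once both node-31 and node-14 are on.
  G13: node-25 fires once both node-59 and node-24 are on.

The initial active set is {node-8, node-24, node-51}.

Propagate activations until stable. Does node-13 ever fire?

No

node-13 would need node-16 and node-11 (G5), but node-11 never turns on.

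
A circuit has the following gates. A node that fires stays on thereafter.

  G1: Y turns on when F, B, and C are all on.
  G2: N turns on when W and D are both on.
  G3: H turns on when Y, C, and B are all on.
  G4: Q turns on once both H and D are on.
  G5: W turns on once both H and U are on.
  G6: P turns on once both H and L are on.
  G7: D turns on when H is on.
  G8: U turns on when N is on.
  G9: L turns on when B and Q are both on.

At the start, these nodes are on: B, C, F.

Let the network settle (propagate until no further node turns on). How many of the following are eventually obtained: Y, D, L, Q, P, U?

F, B, and C are on, so Y turns on (G1).
Y, C, and B are on, so H turns on (G3).
G7: H on → D on.
G4: H and D on → Q on.
G9: B and Q on → L on.
H and L are on, so P turns on (G6).
Y: reached.
D: reached.
L: reached.
Q: reached.
P: reached.
U would need N (G8), but N never turns on.
Reached: Y, D, L, Q, and P — 5 of the 6.

5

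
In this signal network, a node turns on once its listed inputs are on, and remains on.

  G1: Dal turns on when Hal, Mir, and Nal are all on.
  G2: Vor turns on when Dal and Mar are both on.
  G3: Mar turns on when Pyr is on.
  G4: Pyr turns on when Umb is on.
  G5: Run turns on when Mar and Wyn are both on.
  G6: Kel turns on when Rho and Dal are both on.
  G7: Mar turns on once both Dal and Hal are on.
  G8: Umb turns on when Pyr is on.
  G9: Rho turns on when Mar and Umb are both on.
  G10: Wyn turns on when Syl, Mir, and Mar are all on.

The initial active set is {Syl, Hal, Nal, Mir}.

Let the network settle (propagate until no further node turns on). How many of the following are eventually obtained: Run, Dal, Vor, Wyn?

G1: Hal, Mir, and Nal on → Dal on.
G7: Dal and Hal on → Mar on.
Syl, Mir, and Mar are on, so Wyn turns on (G10).
Dal and Mar are on, so Vor turns on (G2).
G5: Mar and Wyn on → Run on.
Run: reached.
Dal: reached.
Vor: reached.
Wyn: reached.
All 4 are reached.

4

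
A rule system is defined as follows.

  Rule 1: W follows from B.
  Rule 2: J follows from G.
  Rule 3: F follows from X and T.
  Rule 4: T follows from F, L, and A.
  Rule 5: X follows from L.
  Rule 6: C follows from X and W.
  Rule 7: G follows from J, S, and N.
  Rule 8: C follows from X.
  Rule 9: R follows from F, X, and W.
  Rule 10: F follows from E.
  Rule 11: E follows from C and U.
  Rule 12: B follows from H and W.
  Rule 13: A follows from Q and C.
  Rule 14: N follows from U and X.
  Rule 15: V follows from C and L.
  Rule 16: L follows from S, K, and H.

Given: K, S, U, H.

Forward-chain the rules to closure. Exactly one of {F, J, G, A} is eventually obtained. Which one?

F

S, K, and H hold, so L follows (Rule 16).
L holds, so X follows (Rule 5).
X holds, so C follows (Rule 8).
From C and U, Rule 11 gives E.
E holds, so F follows (Rule 10).
J would need G (Rule 2), but G is never established. A would need Q and C (Rule 13), but Q is never established. G would need J, S, and N (Rule 7), but J is never established.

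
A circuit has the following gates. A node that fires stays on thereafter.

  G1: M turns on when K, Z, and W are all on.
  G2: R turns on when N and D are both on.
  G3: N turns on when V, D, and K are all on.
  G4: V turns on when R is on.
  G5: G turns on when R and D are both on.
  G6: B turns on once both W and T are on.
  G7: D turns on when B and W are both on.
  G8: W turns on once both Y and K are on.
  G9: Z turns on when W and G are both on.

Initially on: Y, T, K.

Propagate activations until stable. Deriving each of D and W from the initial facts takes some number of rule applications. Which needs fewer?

W: G8: Y and K on → W on. [1 rule application]
D: G8: Y and K on → W on. G6: W and T on → B on. B and W are on, so D turns on (G7). [3 rule applications]
W needs fewer.

W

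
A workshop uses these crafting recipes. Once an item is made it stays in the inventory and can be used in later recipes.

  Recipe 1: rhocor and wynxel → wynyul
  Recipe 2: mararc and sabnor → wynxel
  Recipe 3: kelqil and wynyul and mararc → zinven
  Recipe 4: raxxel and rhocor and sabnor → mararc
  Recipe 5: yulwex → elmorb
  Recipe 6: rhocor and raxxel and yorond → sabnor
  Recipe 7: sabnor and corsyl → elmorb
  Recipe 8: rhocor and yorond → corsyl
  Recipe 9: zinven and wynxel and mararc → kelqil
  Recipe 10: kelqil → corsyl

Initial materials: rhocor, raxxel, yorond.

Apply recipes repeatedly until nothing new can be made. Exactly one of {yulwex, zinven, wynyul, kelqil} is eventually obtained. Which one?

Using Recipe 6, rhocor, raxxel, and yorond make sabnor.
raxxel and rhocor and sabnor → mararc (Recipe 4).
mararc and sabnor → wynxel (Recipe 2).
Using Recipe 1, rhocor and wynxel make wynyul.
zinven would need kelqil, wynyul, and mararc (Recipe 3), but kelqil is never obtained. kelqil would need zinven, wynxel, and mararc (Recipe 9), but zinven is never obtained. No rule produces yulwex, and it is not given.

wynyul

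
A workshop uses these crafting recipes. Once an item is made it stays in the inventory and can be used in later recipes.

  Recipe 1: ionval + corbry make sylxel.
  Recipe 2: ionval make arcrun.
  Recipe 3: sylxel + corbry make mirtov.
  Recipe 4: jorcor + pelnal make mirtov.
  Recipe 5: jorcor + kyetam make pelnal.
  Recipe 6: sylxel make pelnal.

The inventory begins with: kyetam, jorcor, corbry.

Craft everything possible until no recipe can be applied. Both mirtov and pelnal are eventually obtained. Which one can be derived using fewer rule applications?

pelnal: Using Recipe 5, jorcor and kyetam make pelnal. [1 rule application]
mirtov: Using Recipe 5, jorcor and kyetam make pelnal. jorcor + pelnal → mirtov (Recipe 4). [2 rule applications]
pelnal needs fewer.

pelnal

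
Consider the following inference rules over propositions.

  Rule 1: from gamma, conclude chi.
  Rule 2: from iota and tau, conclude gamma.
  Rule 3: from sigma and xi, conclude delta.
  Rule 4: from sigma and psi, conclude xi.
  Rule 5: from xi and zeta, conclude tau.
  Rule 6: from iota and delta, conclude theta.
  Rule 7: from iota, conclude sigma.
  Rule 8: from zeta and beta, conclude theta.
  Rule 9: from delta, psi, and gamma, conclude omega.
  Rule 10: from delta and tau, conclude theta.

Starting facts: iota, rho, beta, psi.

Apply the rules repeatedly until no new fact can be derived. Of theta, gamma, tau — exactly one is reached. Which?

From iota, Rule 7 gives sigma.
sigma and psi hold, so xi follows (Rule 4).
sigma and xi hold, so delta follows (Rule 3).
iota and delta hold, so theta follows (Rule 6).
gamma would need iota and tau (Rule 2), but tau is never established. tau would need xi and zeta (Rule 5), but zeta is never established.

theta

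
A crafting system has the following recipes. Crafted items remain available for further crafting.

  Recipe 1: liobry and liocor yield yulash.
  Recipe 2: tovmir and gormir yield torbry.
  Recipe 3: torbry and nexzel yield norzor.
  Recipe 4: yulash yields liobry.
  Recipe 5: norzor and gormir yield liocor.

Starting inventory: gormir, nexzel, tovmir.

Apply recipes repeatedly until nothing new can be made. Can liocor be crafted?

Yes

Using Recipe 2, tovmir and gormir make torbry.
torbry and nexzel → norzor (Recipe 3).
norzor and gormir → liocor (Recipe 5).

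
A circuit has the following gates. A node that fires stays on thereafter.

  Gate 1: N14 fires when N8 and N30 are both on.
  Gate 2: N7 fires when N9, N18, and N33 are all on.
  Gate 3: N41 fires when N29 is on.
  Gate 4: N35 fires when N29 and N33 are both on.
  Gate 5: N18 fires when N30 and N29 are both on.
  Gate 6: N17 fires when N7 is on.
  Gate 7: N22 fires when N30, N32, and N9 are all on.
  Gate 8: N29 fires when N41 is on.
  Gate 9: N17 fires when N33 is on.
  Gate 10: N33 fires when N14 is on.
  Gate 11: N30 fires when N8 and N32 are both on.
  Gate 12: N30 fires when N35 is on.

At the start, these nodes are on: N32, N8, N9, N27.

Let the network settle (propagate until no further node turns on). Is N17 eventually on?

Gate 11: N8 and N32 on → N30 on.
N8 and N30 are on, so N14 fires (Gate 1).
N14 is on, so N33 fires (Gate 10).
N33 is on, so N17 fires (Gate 9).

Yes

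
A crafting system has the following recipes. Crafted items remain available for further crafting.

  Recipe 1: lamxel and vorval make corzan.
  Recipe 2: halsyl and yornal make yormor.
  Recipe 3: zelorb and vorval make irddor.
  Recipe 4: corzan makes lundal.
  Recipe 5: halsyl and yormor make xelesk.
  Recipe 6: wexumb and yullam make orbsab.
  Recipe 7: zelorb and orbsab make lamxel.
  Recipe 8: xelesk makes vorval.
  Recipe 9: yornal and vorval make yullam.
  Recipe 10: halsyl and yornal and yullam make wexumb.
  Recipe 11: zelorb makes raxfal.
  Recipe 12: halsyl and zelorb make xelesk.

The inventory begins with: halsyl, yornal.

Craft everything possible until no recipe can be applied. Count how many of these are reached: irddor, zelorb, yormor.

Using Recipe 2, halsyl and yornal make yormor.
irddor would need zelorb and vorval (Recipe 3), but zelorb is never obtained.
No rule produces zelorb, and it is not given.
yormor: reached.
Reached: yormor — 1 of the 3.

1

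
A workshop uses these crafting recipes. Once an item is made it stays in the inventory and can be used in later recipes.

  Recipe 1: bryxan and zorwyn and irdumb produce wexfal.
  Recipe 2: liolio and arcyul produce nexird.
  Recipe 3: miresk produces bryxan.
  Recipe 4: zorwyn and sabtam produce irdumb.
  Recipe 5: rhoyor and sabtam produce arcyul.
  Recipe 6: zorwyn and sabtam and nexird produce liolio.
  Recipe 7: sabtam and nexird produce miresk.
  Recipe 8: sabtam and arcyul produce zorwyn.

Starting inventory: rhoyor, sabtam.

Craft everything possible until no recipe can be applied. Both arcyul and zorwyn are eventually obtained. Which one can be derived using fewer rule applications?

arcyul

arcyul: Using Recipe 5, rhoyor and sabtam make arcyul. [1 rule application]
zorwyn: rhoyor and sabtam → arcyul (Recipe 5). sabtam and arcyul → zorwyn (Recipe 8). [2 rule applications]
arcyul needs fewer.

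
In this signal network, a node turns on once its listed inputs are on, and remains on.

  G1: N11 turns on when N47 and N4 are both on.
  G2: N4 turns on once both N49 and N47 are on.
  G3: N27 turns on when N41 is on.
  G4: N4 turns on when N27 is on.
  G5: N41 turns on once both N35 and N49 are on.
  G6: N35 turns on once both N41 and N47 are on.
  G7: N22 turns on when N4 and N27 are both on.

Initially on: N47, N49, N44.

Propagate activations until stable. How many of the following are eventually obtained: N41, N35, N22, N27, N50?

N41 would need N35 and N49 (G5), but N35 never turns on.
N35 would need N41 and N47 (G6), but N41 never turns on.
N22 would need N4 and N27 (G7), but N27 never turns on.
N27 would need N41 (G3), but N41 never turns on.
No rule produces N50, and it is not given.
None of the 5 are reached.

0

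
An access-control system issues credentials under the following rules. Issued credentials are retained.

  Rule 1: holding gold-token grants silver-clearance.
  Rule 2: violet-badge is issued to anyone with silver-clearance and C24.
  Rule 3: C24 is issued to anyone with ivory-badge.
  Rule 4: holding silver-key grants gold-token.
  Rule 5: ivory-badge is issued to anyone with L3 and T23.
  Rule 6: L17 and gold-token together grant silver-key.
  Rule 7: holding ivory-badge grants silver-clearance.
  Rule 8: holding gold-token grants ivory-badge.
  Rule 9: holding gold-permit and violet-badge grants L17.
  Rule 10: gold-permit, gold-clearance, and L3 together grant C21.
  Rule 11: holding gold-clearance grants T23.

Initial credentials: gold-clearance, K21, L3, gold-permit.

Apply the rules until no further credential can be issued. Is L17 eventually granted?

Holding gold-clearance grants T23 (Rule 11).
Holding L3 and T23 grants ivory-badge (Rule 5).
Holding ivory-badge grants C24 (Rule 3).
Holding ivory-badge grants silver-clearance (Rule 7).
Holding silver-clearance and C24 grants violet-badge (Rule 2).
Holding gold-permit and violet-badge grants L17 (Rule 9).

Yes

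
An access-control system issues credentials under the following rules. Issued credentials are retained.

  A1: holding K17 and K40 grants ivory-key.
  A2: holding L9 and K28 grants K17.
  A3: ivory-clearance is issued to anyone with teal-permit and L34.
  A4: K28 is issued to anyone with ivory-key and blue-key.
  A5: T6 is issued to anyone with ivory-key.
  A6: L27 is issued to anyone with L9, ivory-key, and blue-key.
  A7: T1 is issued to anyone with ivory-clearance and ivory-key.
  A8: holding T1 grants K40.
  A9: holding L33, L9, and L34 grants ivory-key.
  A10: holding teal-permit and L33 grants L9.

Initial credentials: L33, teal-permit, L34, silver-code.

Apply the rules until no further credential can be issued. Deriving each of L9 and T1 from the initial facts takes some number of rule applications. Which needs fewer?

L9: Holding teal-permit and L33 grants L9 (A10). [1 rule application]
T1: Holding teal-permit and L33 grants L9 (A10). Holding teal-permit and L34 grants ivory-clearance (A3). Holding L33, L9, and L34 grants ivory-key (A9). Holding ivory-clearance and ivory-key grants T1 (A7). [4 rule applications]
L9 needs fewer.

L9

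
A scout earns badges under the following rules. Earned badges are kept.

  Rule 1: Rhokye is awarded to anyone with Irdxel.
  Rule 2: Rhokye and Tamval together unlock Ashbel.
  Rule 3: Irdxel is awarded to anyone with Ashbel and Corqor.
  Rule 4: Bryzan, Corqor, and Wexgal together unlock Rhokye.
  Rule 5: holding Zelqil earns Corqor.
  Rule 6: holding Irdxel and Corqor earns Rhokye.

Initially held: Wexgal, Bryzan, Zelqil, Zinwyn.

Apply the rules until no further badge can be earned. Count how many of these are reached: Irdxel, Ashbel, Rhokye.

1

With Zelqil, Corqor is earned (Rule 5).
With Bryzan, Corqor, and Wexgal, Rhokye is earned (Rule 4).
Irdxel would need Ashbel and Corqor (Rule 3), but Ashbel is never earned.
Ashbel would need Rhokye and Tamval (Rule 2), but Tamval is never earned.
Rhokye: reached.
Reached: Rhokye — 1 of the 3.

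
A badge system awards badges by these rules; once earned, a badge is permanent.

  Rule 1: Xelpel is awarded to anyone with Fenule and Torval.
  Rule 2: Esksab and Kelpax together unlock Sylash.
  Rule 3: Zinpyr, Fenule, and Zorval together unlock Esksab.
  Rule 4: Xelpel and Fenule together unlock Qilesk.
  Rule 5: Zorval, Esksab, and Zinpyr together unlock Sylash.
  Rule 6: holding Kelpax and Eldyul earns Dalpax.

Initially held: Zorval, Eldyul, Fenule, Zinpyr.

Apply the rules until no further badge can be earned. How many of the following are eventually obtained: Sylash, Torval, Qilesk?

1

With Zinpyr, Fenule, and Zorval, Esksab is earned (Rule 3).
With Zorval, Esksab, and Zinpyr, Sylash is earned (Rule 5).
Sylash: reached.
No rule produces Torval, and it is not given.
Qilesk would need Xelpel and Fenule (Rule 4), but Xelpel is never earned.
Reached: Sylash — 1 of the 3.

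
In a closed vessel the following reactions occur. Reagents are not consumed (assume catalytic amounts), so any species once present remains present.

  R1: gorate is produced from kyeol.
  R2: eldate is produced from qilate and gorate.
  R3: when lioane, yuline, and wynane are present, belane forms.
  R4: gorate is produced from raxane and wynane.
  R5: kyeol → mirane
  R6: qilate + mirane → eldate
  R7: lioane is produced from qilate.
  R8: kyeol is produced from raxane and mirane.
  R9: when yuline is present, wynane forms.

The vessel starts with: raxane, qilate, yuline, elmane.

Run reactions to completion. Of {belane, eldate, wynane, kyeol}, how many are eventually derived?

qilate present → lioane forms (R7).
yuline present → wynane forms (R9).
lioane, yuline, and wynane present → belane forms (R3).
raxane and wynane present → gorate forms (R4).
qilate and gorate present → eldate forms (R2).
belane: reached.
eldate: reached.
wynane: reached.
kyeol would need raxane and mirane (R8), but mirane never forms.
Reached: belane, eldate, and wynane — 3 of the 4.

3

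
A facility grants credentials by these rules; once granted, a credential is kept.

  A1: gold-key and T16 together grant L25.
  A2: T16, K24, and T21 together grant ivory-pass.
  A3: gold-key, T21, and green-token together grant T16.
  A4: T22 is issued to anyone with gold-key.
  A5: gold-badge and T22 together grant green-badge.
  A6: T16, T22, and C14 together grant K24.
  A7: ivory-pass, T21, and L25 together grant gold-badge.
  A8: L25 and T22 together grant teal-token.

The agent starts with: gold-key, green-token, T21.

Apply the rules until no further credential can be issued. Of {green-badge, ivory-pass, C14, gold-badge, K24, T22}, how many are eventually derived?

Holding gold-key grants T22 (A4).
green-badge would need gold-badge and T22 (A5), but gold-badge is never granted.
ivory-pass would need T16, K24, and T21 (A2), but K24 is never granted.
No rule produces C14, and it is not given.
gold-badge would need ivory-pass, T21, and L25 (A7), but ivory-pass is never granted.
K24 would need T16, T22, and C14 (A6), but C14 is never granted.
T22: reached.
Reached: T22 — 1 of the 6.

1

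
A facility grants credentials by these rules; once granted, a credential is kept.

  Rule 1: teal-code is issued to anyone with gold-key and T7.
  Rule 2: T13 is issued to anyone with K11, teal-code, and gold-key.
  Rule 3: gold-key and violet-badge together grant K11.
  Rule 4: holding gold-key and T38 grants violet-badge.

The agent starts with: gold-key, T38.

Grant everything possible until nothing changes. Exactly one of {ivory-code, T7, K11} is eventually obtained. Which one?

K11

Holding gold-key and T38 grants violet-badge (Rule 4).
Holding gold-key and violet-badge grants K11 (Rule 3).
No rule produces T7, and it is not given. No rule produces ivory-code, and it is not given.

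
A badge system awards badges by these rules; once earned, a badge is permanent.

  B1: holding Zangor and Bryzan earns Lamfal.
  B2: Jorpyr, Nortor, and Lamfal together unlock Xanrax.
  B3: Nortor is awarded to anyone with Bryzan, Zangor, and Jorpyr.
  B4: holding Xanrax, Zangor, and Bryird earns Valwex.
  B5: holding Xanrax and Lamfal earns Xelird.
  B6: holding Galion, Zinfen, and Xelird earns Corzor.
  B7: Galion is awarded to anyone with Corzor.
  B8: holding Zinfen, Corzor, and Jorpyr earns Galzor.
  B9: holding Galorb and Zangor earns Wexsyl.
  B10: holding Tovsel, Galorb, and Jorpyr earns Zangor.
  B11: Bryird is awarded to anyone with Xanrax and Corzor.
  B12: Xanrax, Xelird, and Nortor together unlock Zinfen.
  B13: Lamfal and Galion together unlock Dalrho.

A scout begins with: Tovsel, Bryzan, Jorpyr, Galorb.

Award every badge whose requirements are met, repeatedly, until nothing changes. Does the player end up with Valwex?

Valwex would need Xanrax, Zangor, and Bryird (B4), but Bryird is never earned.

No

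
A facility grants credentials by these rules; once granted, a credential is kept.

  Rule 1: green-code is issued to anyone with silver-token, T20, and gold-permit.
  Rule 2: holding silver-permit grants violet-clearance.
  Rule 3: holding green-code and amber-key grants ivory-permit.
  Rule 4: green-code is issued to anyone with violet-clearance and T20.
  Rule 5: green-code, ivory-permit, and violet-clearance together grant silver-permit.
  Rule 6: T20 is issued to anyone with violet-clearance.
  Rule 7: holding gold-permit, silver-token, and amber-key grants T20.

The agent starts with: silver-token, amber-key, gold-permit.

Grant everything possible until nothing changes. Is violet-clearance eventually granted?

violet-clearance would need silver-permit (Rule 2), but silver-permit is never granted.

No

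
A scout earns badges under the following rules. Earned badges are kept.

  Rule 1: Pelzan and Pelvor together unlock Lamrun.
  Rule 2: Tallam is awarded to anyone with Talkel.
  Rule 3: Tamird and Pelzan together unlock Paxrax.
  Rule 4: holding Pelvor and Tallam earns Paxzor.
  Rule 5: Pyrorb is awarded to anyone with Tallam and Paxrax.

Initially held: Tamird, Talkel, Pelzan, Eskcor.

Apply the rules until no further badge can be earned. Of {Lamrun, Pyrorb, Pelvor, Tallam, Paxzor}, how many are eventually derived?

2

With Tamird and Pelzan, Paxrax is earned (Rule 3).
With Talkel, Tallam is earned (Rule 2).
With Tallam and Paxrax, Pyrorb is earned (Rule 5).
Lamrun would need Pelzan and Pelvor (Rule 1), but Pelvor is never earned.
Pyrorb: reached.
No rule produces Pelvor, and it is not given.
Tallam: reached.
Paxzor would need Pelvor and Tallam (Rule 4), but Pelvor is never earned.
Reached: Pyrorb and Tallam — 2 of the 5.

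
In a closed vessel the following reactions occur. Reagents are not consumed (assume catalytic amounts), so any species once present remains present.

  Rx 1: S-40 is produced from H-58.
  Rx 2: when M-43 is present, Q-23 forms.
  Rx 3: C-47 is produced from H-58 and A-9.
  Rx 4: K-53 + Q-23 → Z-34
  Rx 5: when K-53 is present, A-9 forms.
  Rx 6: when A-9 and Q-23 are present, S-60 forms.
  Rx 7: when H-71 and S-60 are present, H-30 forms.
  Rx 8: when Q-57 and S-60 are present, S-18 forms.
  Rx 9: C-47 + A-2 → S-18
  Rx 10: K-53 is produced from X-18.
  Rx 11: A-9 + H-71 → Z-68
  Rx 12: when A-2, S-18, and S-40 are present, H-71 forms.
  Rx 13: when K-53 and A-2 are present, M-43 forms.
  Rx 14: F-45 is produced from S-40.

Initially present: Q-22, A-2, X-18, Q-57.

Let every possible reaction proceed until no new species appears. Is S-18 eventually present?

Yes

X-18 present → K-53 forms (Rx 10).
K-53 and A-2 present → M-43 forms (Rx 13).
K-53 present → A-9 forms (Rx 5).
M-43 present → Q-23 forms (Rx 2).
A-9 and Q-23 present → S-60 forms (Rx 6).
Q-57 and S-60 present → S-18 forms (Rx 8).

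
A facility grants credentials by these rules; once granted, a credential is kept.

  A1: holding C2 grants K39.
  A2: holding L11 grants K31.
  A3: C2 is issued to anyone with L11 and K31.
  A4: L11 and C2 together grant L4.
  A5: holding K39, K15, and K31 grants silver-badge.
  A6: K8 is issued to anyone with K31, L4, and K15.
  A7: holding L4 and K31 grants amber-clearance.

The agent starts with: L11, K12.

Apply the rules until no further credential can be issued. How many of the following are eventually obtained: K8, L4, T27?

Holding L11 grants K31 (A2).
Holding L11 and K31 grants C2 (A3).
Holding L11 and C2 grants L4 (A4).
K8 would need K31, L4, and K15 (A6), but K15 is never granted.
L4: reached.
No rule produces T27, and it is not given.
Reached: L4 — 1 of the 3.

1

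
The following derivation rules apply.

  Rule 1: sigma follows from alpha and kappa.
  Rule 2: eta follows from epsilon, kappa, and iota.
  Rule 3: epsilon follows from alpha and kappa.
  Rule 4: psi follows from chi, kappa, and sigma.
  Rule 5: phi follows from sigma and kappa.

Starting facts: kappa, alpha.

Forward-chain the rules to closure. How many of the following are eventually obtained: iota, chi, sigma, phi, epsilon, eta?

3

alpha and kappa hold, so epsilon follows (Rule 3).
alpha and kappa hold, so sigma follows (Rule 1).
From sigma and kappa, Rule 5 gives phi.
No rule produces iota, and it is not given.
No rule produces chi, and it is not given.
sigma: reached.
phi: reached.
epsilon: reached.
eta would need epsilon, kappa, and iota (Rule 2), but iota is never established.
Reached: sigma, phi, and epsilon — 3 of the 6.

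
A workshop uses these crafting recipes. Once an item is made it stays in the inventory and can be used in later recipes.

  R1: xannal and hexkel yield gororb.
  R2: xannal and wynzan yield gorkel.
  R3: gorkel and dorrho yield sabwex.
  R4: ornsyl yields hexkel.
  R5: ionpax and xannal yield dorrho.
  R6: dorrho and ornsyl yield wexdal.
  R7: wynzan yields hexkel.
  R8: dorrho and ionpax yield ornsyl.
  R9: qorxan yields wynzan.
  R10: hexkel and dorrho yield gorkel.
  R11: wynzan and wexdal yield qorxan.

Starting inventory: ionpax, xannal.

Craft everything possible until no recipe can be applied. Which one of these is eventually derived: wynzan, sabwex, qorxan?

sabwex

Using R5, ionpax and xannal make dorrho.
dorrho and ionpax → ornsyl (R8).
ornsyl → hexkel (R4).
hexkel and dorrho → gorkel (R10).
Using R3, gorkel and dorrho make sabwex.
wynzan would need qorxan (R9), but qorxan is never obtained. qorxan would need wynzan and wexdal (R11), but wynzan is never obtained.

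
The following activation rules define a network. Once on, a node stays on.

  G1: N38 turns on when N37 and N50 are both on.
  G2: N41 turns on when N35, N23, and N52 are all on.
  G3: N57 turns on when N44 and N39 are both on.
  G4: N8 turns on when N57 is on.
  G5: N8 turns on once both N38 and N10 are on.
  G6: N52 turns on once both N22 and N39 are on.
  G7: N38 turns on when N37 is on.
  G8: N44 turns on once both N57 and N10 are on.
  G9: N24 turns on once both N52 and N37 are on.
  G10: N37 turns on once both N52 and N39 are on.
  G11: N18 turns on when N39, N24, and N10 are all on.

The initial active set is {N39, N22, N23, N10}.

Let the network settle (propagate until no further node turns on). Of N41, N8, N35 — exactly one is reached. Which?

N22 and N39 are on, so N52 turns on (G6).
G10: N52 and N39 on → N37 on.
G7: N37 on → N38 on.
N38 and N10 are on, so N8 turns on (G5).
No rule produces N35, and it is not given. N41 would need N35, N23, and N52 (G2), but N35 never turns on.

N8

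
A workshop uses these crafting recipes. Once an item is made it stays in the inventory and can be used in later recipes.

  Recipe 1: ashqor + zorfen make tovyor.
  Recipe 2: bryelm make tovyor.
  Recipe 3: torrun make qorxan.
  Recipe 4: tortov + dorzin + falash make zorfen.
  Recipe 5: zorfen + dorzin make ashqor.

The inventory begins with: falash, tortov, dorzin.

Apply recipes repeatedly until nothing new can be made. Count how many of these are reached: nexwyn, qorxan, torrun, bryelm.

0

No rule produces nexwyn, and it is not given.
qorxan would need torrun (Recipe 3), but torrun is never obtained.
No rule produces torrun, and it is not given.
No rule produces bryelm, and it is not given.
None of the 4 are reached.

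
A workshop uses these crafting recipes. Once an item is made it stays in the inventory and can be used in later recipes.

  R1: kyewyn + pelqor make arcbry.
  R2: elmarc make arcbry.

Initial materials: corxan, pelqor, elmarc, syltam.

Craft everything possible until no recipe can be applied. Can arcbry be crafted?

Yes

Using R2, elmarc makes arcbry.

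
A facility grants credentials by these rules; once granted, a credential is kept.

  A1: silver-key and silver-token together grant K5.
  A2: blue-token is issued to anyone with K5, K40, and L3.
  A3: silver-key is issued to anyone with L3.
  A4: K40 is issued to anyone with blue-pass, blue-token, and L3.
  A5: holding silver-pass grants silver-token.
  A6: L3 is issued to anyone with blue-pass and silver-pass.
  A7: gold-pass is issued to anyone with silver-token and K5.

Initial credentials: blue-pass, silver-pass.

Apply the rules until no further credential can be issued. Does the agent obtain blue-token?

No

blue-token would need K5, K40, and L3 (A2), but K40 is never granted.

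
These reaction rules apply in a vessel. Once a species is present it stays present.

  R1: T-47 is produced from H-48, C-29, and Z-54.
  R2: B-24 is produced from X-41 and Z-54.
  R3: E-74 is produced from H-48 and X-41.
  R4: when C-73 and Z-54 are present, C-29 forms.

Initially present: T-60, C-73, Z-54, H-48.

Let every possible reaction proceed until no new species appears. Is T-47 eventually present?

Yes

C-73 and Z-54 present → C-29 forms (R4).
H-48, C-29, and Z-54 present → T-47 forms (R1).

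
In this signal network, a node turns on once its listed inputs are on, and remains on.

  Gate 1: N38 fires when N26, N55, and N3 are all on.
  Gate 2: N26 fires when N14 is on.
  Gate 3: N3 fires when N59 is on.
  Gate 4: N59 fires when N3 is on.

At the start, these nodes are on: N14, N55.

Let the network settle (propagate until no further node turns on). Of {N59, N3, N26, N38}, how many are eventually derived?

Gate 2: N14 on → N26 on.
N59 would need N3 (Gate 4), but N3 never turns on.
N3 would need N59 (Gate 3), but N59 never turns on.
N26: reached.
N38 would need N26, N55, and N3 (Gate 1), but N3 never turns on.
Reached: N26 — 1 of the 4.

1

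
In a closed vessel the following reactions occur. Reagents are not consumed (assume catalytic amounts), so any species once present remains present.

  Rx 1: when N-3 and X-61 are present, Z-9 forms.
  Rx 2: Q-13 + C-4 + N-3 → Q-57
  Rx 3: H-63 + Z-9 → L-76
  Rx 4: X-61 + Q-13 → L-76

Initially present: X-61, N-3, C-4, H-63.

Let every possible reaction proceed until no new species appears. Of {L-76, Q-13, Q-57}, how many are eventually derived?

1

N-3 and X-61 present → Z-9 forms (Rx 1).
H-63 and Z-9 present → L-76 forms (Rx 3).
L-76: reached.
No rule produces Q-13, and it is not given.
Q-57 would need Q-13, C-4, and N-3 (Rx 2), but Q-13 never forms.
Reached: L-76 — 1 of the 3.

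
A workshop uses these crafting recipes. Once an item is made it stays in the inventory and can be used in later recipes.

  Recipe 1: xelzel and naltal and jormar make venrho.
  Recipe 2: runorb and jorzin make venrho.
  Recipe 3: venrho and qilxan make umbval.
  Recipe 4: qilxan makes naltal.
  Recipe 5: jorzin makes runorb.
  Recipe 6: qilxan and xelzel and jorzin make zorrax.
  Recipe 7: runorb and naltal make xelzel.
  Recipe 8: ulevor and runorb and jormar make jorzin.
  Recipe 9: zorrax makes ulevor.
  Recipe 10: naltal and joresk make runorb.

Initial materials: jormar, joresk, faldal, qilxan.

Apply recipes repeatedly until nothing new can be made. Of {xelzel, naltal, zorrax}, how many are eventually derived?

2

Using Recipe 4, qilxan makes naltal.
Using Recipe 10, naltal and joresk make runorb.
runorb and naltal → xelzel (Recipe 7).
xelzel: reached.
naltal: reached.
zorrax would need qilxan, xelzel, and jorzin (Recipe 6), but jorzin is never obtained.
Reached: xelzel and naltal — 2 of the 3.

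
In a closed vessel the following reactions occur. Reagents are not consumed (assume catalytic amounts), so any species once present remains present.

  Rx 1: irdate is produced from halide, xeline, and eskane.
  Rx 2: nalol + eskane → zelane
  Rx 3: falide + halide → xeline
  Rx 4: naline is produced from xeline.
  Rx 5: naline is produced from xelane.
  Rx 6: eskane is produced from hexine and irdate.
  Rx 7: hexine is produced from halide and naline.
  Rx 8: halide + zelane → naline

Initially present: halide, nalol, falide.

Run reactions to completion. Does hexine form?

Yes

falide and halide present → xeline forms (Rx 3).
xeline present → naline forms (Rx 4).
halide and naline present → hexine forms (Rx 7).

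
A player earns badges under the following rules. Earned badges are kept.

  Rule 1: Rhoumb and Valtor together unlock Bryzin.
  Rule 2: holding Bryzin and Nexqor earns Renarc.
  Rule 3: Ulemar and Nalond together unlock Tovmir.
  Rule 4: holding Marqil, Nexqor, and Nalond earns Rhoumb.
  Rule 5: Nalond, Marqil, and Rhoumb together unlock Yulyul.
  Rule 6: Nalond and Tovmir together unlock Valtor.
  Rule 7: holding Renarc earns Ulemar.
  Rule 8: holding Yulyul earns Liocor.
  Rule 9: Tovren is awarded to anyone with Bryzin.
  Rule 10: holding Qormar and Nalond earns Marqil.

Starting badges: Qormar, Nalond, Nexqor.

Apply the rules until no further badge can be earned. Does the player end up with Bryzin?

No

Bryzin would need Rhoumb and Valtor (Rule 1), but Valtor is never earned.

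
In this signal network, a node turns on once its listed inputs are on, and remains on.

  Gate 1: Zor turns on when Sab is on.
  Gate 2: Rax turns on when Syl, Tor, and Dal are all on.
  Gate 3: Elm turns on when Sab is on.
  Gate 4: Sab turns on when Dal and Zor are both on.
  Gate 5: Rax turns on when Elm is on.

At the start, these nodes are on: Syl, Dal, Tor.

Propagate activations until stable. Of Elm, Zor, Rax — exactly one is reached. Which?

Gate 2: Syl, Tor, and Dal on → Rax on.
Elm would need Sab (Gate 3), but Sab never turns on. Zor would need Sab (Gate 1), but Sab never turns on.

Rax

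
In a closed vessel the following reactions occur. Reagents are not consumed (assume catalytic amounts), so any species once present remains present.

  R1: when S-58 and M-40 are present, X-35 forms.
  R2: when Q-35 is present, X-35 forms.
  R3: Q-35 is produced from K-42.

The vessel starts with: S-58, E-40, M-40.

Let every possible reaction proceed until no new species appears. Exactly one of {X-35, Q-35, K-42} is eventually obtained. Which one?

X-35

S-58 and M-40 present → X-35 forms (R1).
Q-35 would need K-42 (R3), but K-42 never forms. No rule produces K-42, and it is not given.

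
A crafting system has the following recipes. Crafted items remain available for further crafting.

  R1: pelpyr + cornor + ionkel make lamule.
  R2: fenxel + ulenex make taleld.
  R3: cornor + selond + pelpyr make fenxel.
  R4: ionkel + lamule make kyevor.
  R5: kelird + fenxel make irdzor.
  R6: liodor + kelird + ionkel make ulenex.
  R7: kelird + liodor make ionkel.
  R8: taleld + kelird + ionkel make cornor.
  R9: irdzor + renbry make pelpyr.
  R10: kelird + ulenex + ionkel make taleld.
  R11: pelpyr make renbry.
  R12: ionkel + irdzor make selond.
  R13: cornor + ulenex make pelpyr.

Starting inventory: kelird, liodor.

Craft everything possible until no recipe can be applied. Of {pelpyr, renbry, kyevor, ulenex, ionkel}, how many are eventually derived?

5

Using R7, kelird and liodor make ionkel.
Using R6, liodor, kelird, and ionkel make ulenex.
Using R10, kelird, ulenex, and ionkel make taleld.
taleld + kelird + ionkel → cornor (R8).
Using R13, cornor and ulenex make pelpyr.
Using R11, pelpyr makes renbry.
Using R1, pelpyr, cornor, and ionkel make lamule.
Using R4, ionkel and lamule make kyevor.
pelpyr: reached.
renbry: reached.
kyevor: reached.
ulenex: reached.
ionkel: reached.
All 5 are reached.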